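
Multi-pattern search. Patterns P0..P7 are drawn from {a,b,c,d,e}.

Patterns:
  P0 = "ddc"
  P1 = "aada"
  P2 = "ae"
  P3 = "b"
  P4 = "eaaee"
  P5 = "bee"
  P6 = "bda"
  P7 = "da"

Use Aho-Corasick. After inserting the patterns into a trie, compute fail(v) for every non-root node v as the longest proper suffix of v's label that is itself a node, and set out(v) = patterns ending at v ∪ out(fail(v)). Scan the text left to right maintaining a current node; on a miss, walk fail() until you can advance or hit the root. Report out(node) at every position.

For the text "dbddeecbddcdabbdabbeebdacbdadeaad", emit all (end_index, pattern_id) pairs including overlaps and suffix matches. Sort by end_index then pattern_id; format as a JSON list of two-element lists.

Build automaton:
Trie nodes:
  n0 'ε': a→4 b→9 d→1 e→10
  n1 'd': a→19 d→2
  n2 'dd': c→3
  n3 'ddc': ·  [P0 ends]
  n4 'a': a→5 e→8
  n5 'aa': d→6
  n6 'aad': a→7
  n7 'aada': ·  [P1 ends]
  n8 'ae': ·  [P2 ends]
  n9 'b': d→17 e→15  [P3 ends]
  n10 'e': a→11
  n11 'ea': a→12
  n12 'eaa': e→13
  n13 'eaae': e→14
  n14 'eaaee': ·  [P4 ends]
  n15 'be': e→16
  n16 'bee': ·  [P5 ends]
  n17 'bd': a→18
  n18 'bda': ·  [P6 ends]
  n19 'da': ·  [P7 ends]

Failure links (BFS by depth):
  n1('d'): parent n0 fail=0; on 'd' 0 → fail=0;  out ∅∪∅=∅
  n4('a'): parent n0 fail=0; on 'a' 0 → fail=0;  out ∅∪∅=∅
  n9('b'): parent n0 fail=0; on 'b' 0 → fail=0;  out {3}∪∅={3}
  n10('e'): parent n0 fail=0; on 'e' 0 → fail=0;  out ∅∪∅=∅
  n2('dd'): parent n1 fail=0; on 'd' 0 → fail=1;  out ∅∪∅=∅
  n5('aa'): parent n4 fail=0; on 'a' 0 → fail=4;  out ∅∪∅=∅
  n8('ae'): parent n4 fail=0; on 'e' 0 → fail=10;  out {2}∪∅={2}
  n11('ea'): parent n10 fail=0; on 'a' 0 → fail=4;  out ∅∪∅=∅
  n15('be'): parent n9 fail=0; on 'e' 0 → fail=10;  out ∅∪∅=∅
  n17('bd'): parent n9 fail=0; on 'd' 0 → fail=1;  out ∅∪∅=∅
  n19('da'): parent n1 fail=0; on 'a' 0 → fail=4;  out {7}∪∅={7}
  n3('ddc'): parent n2 fail=1; on 'c' 1→0 → fail=0;  out {0}∪∅={0}
  n6('aad'): parent n5 fail=4; on 'd' 4→0 → fail=1;  out ∅∪∅=∅
  n12('eaa'): parent n11 fail=4; on 'a' 4 → fail=5;  out ∅∪∅=∅
  n16('bee'): parent n15 fail=10; on 'e' 10→0 → fail=10;  out {5}∪∅={5}
  n18('bda'): parent n17 fail=1; on 'a' 1 → fail=19;  out {6}∪{7}={6,7}
  n7('aada'): parent n6 fail=1; on 'a' 1 → fail=19;  out {1}∪{7}={1,7}
  n13('eaae'): parent n12 fail=5; on 'e' 5→4 → fail=8;  out ∅∪{2}={2}
  n14('eaaee'): parent n13 fail=8; on 'e' 8→10→0 → fail=10;  out {4}∪∅={4}

Text stream:
i=0 'd': node 0→1
i=1 'b': node 1→9 ·f  ** P3@[1:1]
i=2 'd': node 9→17
i=3 'd': node 17→2 ·f
i=4 'e': node 2→10 ·f
i=5 'e': node 10→10 ·f
i=6 'c': node 10→0 ·f
i=7 'b': node 0→9  ** P3@[7:7]
i=8 'd': node 9→17
i=9 'd': node 17→2 ·f
i=10 'c': node 2→3  ** P0@[8:10]
i=11 'd': node 3→1 ·f
i=12 'a': node 1→19  ** P7@[11:12]
i=13 'b': node 19→9 ·f  ** P3@[13:13]
i=14 'b': node 9→9 ·f  ** P3@[14:14]
i=15 'd': node 9→17
i=16 'a': node 17→18  ** P6@[14:16],P7@[15:16]
i=17 'b': node 18→9 ·f  ** P3@[17:17]
i=18 'b': node 9→9 ·f  ** P3@[18:18]
i=19 'e': node 9→15
i=20 'e': node 15→16  ** P5@[18:20]
i=21 'b': node 16→9 ·f  ** P3@[21:21]
i=22 'd': node 9→17
i=23 'a': node 17→18  ** P6@[21:23],P7@[22:23]
i=24 'c': node 18→0 ·f
i=25 'b': node 0→9  ** P3@[25:25]
i=26 'd': node 9→17
i=27 'a': node 17→18  ** P6@[25:27],P7@[26:27]
i=28 'd': node 18→1 ·f
i=29 'e': node 1→10 ·f
i=30 'a': node 10→11
i=31 'a': node 11→12
i=32 'd': node 12→6 ·f

Matches: [[1,3],[7,3],[10,0],[12,7],[13,3],[14,3],[16,6],[16,7],[17,3],[18,3],[20,5],[21,3],[23,6],[23,7],[25,3],[27,6],[27,7]]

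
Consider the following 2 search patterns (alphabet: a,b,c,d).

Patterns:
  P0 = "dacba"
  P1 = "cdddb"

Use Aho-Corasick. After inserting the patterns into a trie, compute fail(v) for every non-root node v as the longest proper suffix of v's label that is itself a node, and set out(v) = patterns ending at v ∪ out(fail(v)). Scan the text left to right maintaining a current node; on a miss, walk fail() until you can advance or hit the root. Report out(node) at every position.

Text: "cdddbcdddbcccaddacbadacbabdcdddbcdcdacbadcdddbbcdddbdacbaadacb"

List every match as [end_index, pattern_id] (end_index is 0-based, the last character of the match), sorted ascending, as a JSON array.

Build:
Trie nodes:
  n0 'ε': c→6 d→1
  n1 'd': a→2
  n2 'da': c→3
  n3 'dac': b→4
  n4 'dacb': a→5
  n5 'dacba': ·  ←P0
  n6 'c': d→7
  n7 'cd': d→8
  n8 'cdd': d→9
  n9 'cddd': b→10
  n10 'cdddb': ·  ←P1

BFS fail/out derivation:
  fail(1) 'd': from fail(0)=0 chase 'd': 0 ⇒ 0;  out=∅∪out(0)=∅
  fail(6) 'c': from fail(0)=0 chase 'c': 0 ⇒ 0;  out=∅∪out(0)=∅
  fail(2) 'da': from fail(1)=0 chase 'a': 0 ⇒ 0;  out=∅∪out(0)=∅
  fail(7) 'cd': from fail(6)=0 chase 'd': 0 ⇒ 1;  out=∅∪out(1)=∅
  fail(3) 'dac': from fail(2)=0 chase 'c': 0 ⇒ 6;  out=∅∪out(6)=∅
  fail(8) 'cdd': from fail(7)=1 chase 'd': 1→0 ⇒ 1;  out=∅∪out(1)=∅
  fail(4) 'dacb': from fail(3)=6 chase 'b': 6→0 ⇒ 0;  out=∅∪out(0)=∅
  fail(9) 'cddd': from fail(8)=1 chase 'd': 1→0 ⇒ 1;  out=∅∪out(1)=∅
  fail(5) 'dacba': from fail(4)=0 chase 'a': 0 ⇒ 0;  out={0}∪out(0)={0}
  fail(10) 'cdddb': from fail(9)=1 chase 'b': 1→0 ⇒ 0;  out={1}∪out(0)={1}

Run:
i=0 'c': node 0→6
i=1 'd': node 6→7
i=2 'd': node 7→8
i=3 'd': node 8→9
i=4 'b': node 9→10  emit P1@[0:4]
i=5 'c': node 10→6 (fail-walked)
i=6 'd': node 6→7
i=7 'd': node 7→8
i=8 'd': node 8→9
i=9 'b': node 9→10  emit P1@[5:9]
i=10 'c': node 10→6 (fail-walked)
i=11 'c': node 6→6 (fail-walked)
i=12 'c': node 6→6 (fail-walked)
i=13 'a': node 6→0 (fail-walked)
i=14 'd': node 0→1
i=15 'd': node 1→1 (fail-walked)
i=16 'a': node 1→2
i=17 'c': node 2→3
i=18 'b': node 3→4
i=19 'a': node 4→5  emit P0@[15:19]
i=20 'd': node 5→1 (fail-walked)
i=21 'a': node 1→2
i=22 'c': node 2→3
i=23 'b': node 3→4
i=24 'a': node 4→5  emit P0@[20:24]
i=25 'b': node 5→0 (fail-walked)
i=26 'd': node 0→1
i=27 'c': node 1→6 (fail-walked)
i=28 'd': node 6→7
i=29 'd': node 7→8
i=30 'd': node 8→9
i=31 'b': node 9→10  emit P1@[27:31]
i=32 'c': node 10→6 (fail-walked)
i=33 'd': node 6→7
i=34 'c': node 7→6 (fail-walked)
i=35 'd': node 6→7
i=36 'a': node 7→2 (fail-walked)
i=37 'c': node 2→3
i=38 'b': node 3→4
i=39 'a': node 4→5  emit P0@[35:39]
i=40 'd': node 5→1 (fail-walked)
i=41 'c': node 1→6 (fail-walked)
i=42 'd': node 6→7
i=43 'd': node 7→8
i=44 'd': node 8→9
i=45 'b': node 9→10  emit P1@[41:45]
i=46 'b': node 10→0 (fail-walked)
i=47 'c': node 0→6
i=48 'd': node 6→7
i=49 'd': node 7→8
i=50 'd': node 8→9
i=51 'b': node 9→10  emit P1@[47:51]
i=52 'd': node 10→1 (fail-walked)
i=53 'a': node 1→2
i=54 'c': node 2→3
i=55 'b': node 3→4
i=56 'a': node 4→5  emit P0@[52:56]
i=57 'a': node 5→0 (fail-walked)
i=58 'd': node 0→1
i=59 'a': node 1→2
i=60 'c': node 2→3
i=61 'b': node 3→4

Result: [[4,1],[9,1],[19,0],[24,0],[31,1],[39,0],[45,1],[51,1],[56,0]]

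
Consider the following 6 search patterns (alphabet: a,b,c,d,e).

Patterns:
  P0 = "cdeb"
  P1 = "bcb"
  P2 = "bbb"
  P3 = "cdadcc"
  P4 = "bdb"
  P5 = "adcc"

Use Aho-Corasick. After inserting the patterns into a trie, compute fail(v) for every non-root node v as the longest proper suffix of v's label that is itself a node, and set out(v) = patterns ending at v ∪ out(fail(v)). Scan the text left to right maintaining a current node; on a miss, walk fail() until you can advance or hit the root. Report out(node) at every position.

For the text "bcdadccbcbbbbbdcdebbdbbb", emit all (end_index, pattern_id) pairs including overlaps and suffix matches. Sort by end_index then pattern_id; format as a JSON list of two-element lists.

Build:
Trie (insert patterns):
  n0 'ε': a→16 b→5 c→1
  n1 'c': d→2
  n2 'cd': a→10 e→3
  n3 'cde': b→4
  n4 'cdeb': ·  [P0 ends]
  n5 'b': b→8 c→6 d→14
  n6 'bc': b→7
  n7 'bcb': ·  [P1 ends]
  n8 'bb': b→9
  n9 'bbb': ·  [P2 ends]
  n10 'cda': d→11
  n11 'cdad': c→12
  n12 'cdadc': c→13
  n13 'cdadcc': ·  [P3 ends]
  n14 'bd': b→15
  n15 'bdb': ·  [P4 ends]
  n16 'a': d→17
  n17 'ad': c→18
  n18 'adc': c→19
  n19 'adcc': ·  [P5 ends]

BFS fail/out derivation:
  fail(1) 'c': from fail(0)=0 chase 'c': 0 ⇒ 0;  out=∅∪out(0)=∅
  fail(5) 'b': from fail(0)=0 chase 'b': 0 ⇒ 0;  out=∅∪out(0)=∅
  fail(16) 'a': from fail(0)=0 chase 'a': 0 ⇒ 0;  out=∅∪out(0)=∅
  fail(2) 'cd': from fail(1)=0 chase 'd': 0 ⇒ 0;  out=∅∪out(0)=∅
  fail(6) 'bc': from fail(5)=0 chase 'c': 0 ⇒ 1;  out=∅∪out(1)=∅
  fail(8) 'bb': from fail(5)=0 chase 'b': 0 ⇒ 5;  out=∅∪out(5)=∅
  fail(14) 'bd': from fail(5)=0 chase 'd': 0 ⇒ 0;  out=∅∪out(0)=∅
  fail(17) 'ad': from fail(16)=0 chase 'd': 0 ⇒ 0;  out=∅∪out(0)=∅
  fail(3) 'cde': from fail(2)=0 chase 'e': 0 ⇒ 0;  out=∅∪out(0)=∅
  fail(7) 'bcb': from fail(6)=1 chase 'b': 1→0 ⇒ 5;  out={1}∪out(5)={1}
  fail(9) 'bbb': from fail(8)=5 chase 'b': 5 ⇒ 8;  out={2}∪out(8)={2}
  fail(10) 'cda': from fail(2)=0 chase 'a': 0 ⇒ 16;  out=∅∪out(16)=∅
  fail(15) 'bdb': from fail(14)=0 chase 'b': 0 ⇒ 5;  out={4}∪out(5)={4}
  fail(18) 'adc': from fail(17)=0 chase 'c': 0 ⇒ 1;  out=∅∪out(1)=∅
  fail(4) 'cdeb': from fail(3)=0 chase 'b': 0 ⇒ 5;  out={0}∪out(5)={0}
  fail(11) 'cdad': from fail(10)=16 chase 'd': 16 ⇒ 17;  out=∅∪out(17)=∅
  fail(19) 'adcc': from fail(18)=1 chase 'c': 1→0 ⇒ 1;  out={5}∪out(1)={5}
  fail(12) 'cdadc': from fail(11)=17 chase 'c': 17 ⇒ 18;  out=∅∪out(18)=∅
  fail(13) 'cdadcc': from fail(12)=18 chase 'c': 18 ⇒ 19;  out={3}∪out(19)={3,5}

Run:
[0] read 'b'  n0⇒n5
[1] read 'c'  n5⇒n6
[2] read 'd'  n6⇒n2 (fail-walked)
[3] read 'a'  n2⇒n10
[4] read 'd'  n10⇒n11
[5] read 'c'  n11⇒n12
[6] read 'c'  n12⇒n13  emit P3@[1:6],P5@[3:6]
[7] read 'b'  n13⇒n5 (fail-walked)
[8] read 'c'  n5⇒n6
[9] read 'b'  n6⇒n7  emit P1@[7:9]
[10] read 'b'  n7⇒n8 (fail-walked)
[11] read 'b'  n8⇒n9  emit P2@[9:11]
[12] read 'b'  n9⇒n9 (fail-walked)  emit P2@[10:12]
[13] read 'b'  n9⇒n9 (fail-walked)  emit P2@[11:13]
[14] read 'd'  n9⇒n14 (fail-walked)
[15] read 'c'  n14⇒n1 (fail-walked)
[16] read 'd'  n1⇒n2
[17] read 'e'  n2⇒n3
[18] read 'b'  n3⇒n4  emit P0@[15:18]
[19] read 'b'  n4⇒n8 (fail-walked)
[20] read 'd'  n8⇒n14 (fail-walked)
[21] read 'b'  n14⇒n15  emit P4@[19:21]
[22] read 'b'  n15⇒n8 (fail-walked)
[23] read 'b'  n8⇒n9  emit P2@[21:23]

Matches: [[6,3],[6,5],[9,1],[11,2],[12,2],[13,2],[18,0],[21,4],[23,2]]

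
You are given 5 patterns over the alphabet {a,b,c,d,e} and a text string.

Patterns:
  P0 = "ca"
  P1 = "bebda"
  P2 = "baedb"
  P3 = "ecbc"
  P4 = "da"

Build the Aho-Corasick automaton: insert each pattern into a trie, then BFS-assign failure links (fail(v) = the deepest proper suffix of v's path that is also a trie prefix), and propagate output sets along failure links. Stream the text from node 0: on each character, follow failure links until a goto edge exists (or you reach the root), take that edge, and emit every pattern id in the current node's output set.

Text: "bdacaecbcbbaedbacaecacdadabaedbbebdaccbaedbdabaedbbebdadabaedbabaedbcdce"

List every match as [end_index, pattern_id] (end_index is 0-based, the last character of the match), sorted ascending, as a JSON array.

Build:
Trie nodes:
  n0 'ε': b→3 c→1 d→16 e→12
  n1 'c': a→2
  n2 'ca': ·  ←P0
  n3 'b': a→8 e→4
  n4 'be': b→5
  n5 'beb': d→6
  n6 'bebd': a→7
  n7 'bebda': ·  ←P1
  n8 'ba': e→9
  n9 'bae': d→10
  n10 'baed': b→11
  n11 'baedb': ·  ←P2
  n12 'e': c→13
  n13 'ec': b→14
  n14 'ecb': c→15
  n15 'ecbc': ·  ←P3
  n16 'd': a→17
  n17 'da': ·  ←P4

Failure links (BFS by depth):
  n1('c'): parent n0 fail=0; on 'c' 0 → fail=0;  out ∅∪∅=∅
  n3('b'): parent n0 fail=0; on 'b' 0 → fail=0;  out ∅∪∅=∅
  n12('e'): parent n0 fail=0; on 'e' 0 → fail=0;  out ∅∪∅=∅
  n16('d'): parent n0 fail=0; on 'd' 0 → fail=0;  out ∅∪∅=∅
  n2('ca'): parent n1 fail=0; on 'a' 0 → fail=0;  out {0}∪∅={0}
  n4('be'): parent n3 fail=0; on 'e' 0 → fail=12;  out ∅∪∅=∅
  n8('ba'): parent n3 fail=0; on 'a' 0 → fail=0;  out ∅∪∅=∅
  n13('ec'): parent n12 fail=0; on 'c' 0 → fail=1;  out ∅∪∅=∅
  n17('da'): parent n16 fail=0; on 'a' 0 → fail=0;  out {4}∪∅={4}
  n5('beb'): parent n4 fail=12; on 'b' 12→0 → fail=3;  out ∅∪∅=∅
  n9('bae'): parent n8 fail=0; on 'e' 0 → fail=12;  out ∅∪∅=∅
  n14('ecb'): parent n13 fail=1; on 'b' 1→0 → fail=3;  out ∅∪∅=∅
  n6('bebd'): parent n5 fail=3; on 'd' 3→0 → fail=16;  out ∅∪∅=∅
  n10('baed'): parent n9 fail=12; on 'd' 12→0 → fail=16;  out ∅∪∅=∅
  n15('ecbc'): parent n14 fail=3; on 'c' 3→0 → fail=1;  out {3}∪∅={3}
  n7('bebda'): parent n6 fail=16; on 'a' 16 → fail=17;  out {1}∪{4}={1,4}
  n11('baedb'): parent n10 fail=16; on 'b' 16→0 → fail=3;  out {2}∪∅={2}

Run:
i=0 'b': node 0→3
i=1 'd': node 3→16 ·f
i=2 'a': node 16→17  → match P4@[1:2]
i=3 'c': node 17→1 ·f
i=4 'a': node 1→2  → match P0@[3:4]
i=5 'e': node 2→12 ·f
i=6 'c': node 12→13
i=7 'b': node 13→14
i=8 'c': node 14→15  → match P3@[5:8]
i=9 'b': node 15→3 ·f
i=10 'b': node 3→3 ·f
i=11 'a': node 3→8
i=12 'e': node 8→9
i=13 'd': node 9→10
i=14 'b': node 10→11  → match P2@[10:14]
i=15 'a': node 11→8 ·f
i=16 'c': node 8→1 ·f
i=17 'a': node 1→2  → match P0@[16:17]
i=18 'e': node 2→12 ·f
i=19 'c': node 12→13
i=20 'a': node 13→2 ·f  → match P0@[19:20]
i=21 'c': node 2→1 ·f
i=22 'd': node 1→16 ·f
i=23 'a': node 16→17  → match P4@[22:23]
i=24 'd': node 17→16 ·f
i=25 'a': node 16→17  → match P4@[24:25]
i=26 'b': node 17→3 ·f
i=27 'a': node 3→8
i=28 'e': node 8→9
i=29 'd': node 9→10
i=30 'b': node 10→11  → match P2@[26:30]
i=31 'b': node 11→3 ·f
i=32 'e': node 3→4
i=33 'b': node 4→5
i=34 'd': node 5→6
i=35 'a': node 6→7  → match P1@[31:35],P4@[34:35]
i=36 'c': node 7→1 ·f
i=37 'c': node 1→1 ·f
i=38 'b': node 1→3 ·f
i=39 'a': node 3→8
i=40 'e': node 8→9
i=41 'd': node 9→10
i=42 'b': node 10→11  → match P2@[38:42]
i=43 'd': node 11→16 ·f
i=44 'a': node 16→17  → match P4@[43:44]
i=45 'b': node 17→3 ·f
i=46 'a': node 3→8
i=47 'e': node 8→9
i=48 'd': node 9→10
i=49 'b': node 10→11  → match P2@[45:49]
i=50 'b': node 11→3 ·f
i=51 'e': node 3→4
i=52 'b': node 4→5
i=53 'd': node 5→6
i=54 'a': node 6→7  → match P1@[50:54],P4@[53:54]
i=55 'd': node 7→16 ·f
i=56 'a': node 16→17  → match P4@[55:56]
i=57 'b': node 17→3 ·f
i=58 'a': node 3→8
i=59 'e': node 8→9
i=60 'd': node 9→10
i=61 'b': node 10→11  → match P2@[57:61]
i=62 'a': node 11→8 ·f
i=63 'b': node 8→3 ·f
i=64 'a': node 3→8
i=65 'e': node 8→9
i=66 'd': node 9→10
i=67 'b': node 10→11  → match P2@[63:67]
i=68 'c': node 11→1 ·f
i=69 'd': node 1→16 ·f
i=70 'c': node 16→1 ·f
i=71 'e': node 1→12 ·f

Result: [[2,4],[4,0],[8,3],[14,2],[17,0],[20,0],[23,4],[25,4],[30,2],[35,1],[35,4],[42,2],[44,4],[49,2],[54,1],[54,4],[56,4],[61,2],[67,2]]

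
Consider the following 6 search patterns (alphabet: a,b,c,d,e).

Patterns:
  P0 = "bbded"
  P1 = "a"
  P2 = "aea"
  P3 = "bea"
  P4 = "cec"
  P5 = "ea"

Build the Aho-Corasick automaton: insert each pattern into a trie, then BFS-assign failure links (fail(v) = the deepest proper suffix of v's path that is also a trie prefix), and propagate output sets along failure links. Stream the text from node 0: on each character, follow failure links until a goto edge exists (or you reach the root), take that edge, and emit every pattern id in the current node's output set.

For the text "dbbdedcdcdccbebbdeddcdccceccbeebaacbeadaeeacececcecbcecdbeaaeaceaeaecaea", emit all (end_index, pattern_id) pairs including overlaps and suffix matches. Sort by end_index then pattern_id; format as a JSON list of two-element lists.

Construct AC machine:
Trie (insert patterns):
  n0 'ε': a→6 b→1 c→11 e→14
  n1 'b': b→2 e→9
  n2 'bb': d→3
  n3 'bbd': e→4
  n4 'bbde': d→5
  n5 'bbded': ·  ←P0
  n6 'a': e→7  ←P1
  n7 'ae': a→8
  n8 'aea': ·  ←P2
  n9 'be': a→10
  n10 'bea': ·  ←P3
  n11 'c': e→12
  n12 'ce': c→13
  n13 'cec': ·  ←P4
  n14 'e': a→15
  n15 'ea': ·  ←P5

Failure links (BFS by depth):
  n1('b'): parent n0 fail=0; on 'b' 0 → fail=0;  out ∅∪∅=∅
  n6('a'): parent n0 fail=0; on 'a' 0 → fail=0;  out {1}∪∅={1}
  n11('c'): parent n0 fail=0; on 'c' 0 → fail=0;  out ∅∪∅=∅
  n14('e'): parent n0 fail=0; on 'e' 0 → fail=0;  out ∅∪∅=∅
  n2('bb'): parent n1 fail=0; on 'b' 0 → fail=1;  out ∅∪∅=∅
  n7('ae'): parent n6 fail=0; on 'e' 0 → fail=14;  out ∅∪∅=∅
  n9('be'): parent n1 fail=0; on 'e' 0 → fail=14;  out ∅∪∅=∅
  n12('ce'): parent n11 fail=0; on 'e' 0 → fail=14;  out ∅∪∅=∅
  n15('ea'): parent n14 fail=0; on 'a' 0 → fail=6;  out {5}∪{1}={1,5}
  n3('bbd'): parent n2 fail=1; on 'd' 1→0 → fail=0;  out ∅∪∅=∅
  n8('aea'): parent n7 fail=14; on 'a' 14 → fail=15;  out {2}∪{1,5}={1,2,5}
  n10('bea'): parent n9 fail=14; on 'a' 14 → fail=15;  out {3}∪{1,5}={1,3,5}
  n13('cec'): parent n12 fail=14; on 'c' 14→0 → fail=11;  out {4}∪∅={4}
  n4('bbde'): parent n3 fail=0; on 'e' 0 → fail=14;  out ∅∪∅=∅
  n5('bbded'): parent n4 fail=14; on 'd' 14→0 → fail=0;  out {0}∪∅={0}

Text stream:
i=0 'd': node 0→0
i=1 'b': node 0→1
i=2 'b': node 1→2
i=3 'd': node 2→3
i=4 'e': node 3→4
i=5 'd': node 4→5  emit P0@[1:5]
i=6 'c': node 5→11 (via fail)
i=7 'd': node 11→0 (via fail)
i=8 'c': node 0→11
i=9 'd': node 11→0 (via fail)
i=10 'c': node 0→11
i=11 'c': node 11→11 (via fail)
i=12 'b': node 11→1 (via fail)
i=13 'e': node 1→9
i=14 'b': node 9→1 (via fail)
i=15 'b': node 1→2
i=16 'd': node 2→3
i=17 'e': node 3→4
i=18 'd': node 4→5  emit P0@[14:18]
i=19 'd': node 5→0 (via fail)
i=20 'c': node 0→11
i=21 'd': node 11→0 (via fail)
i=22 'c': node 0→11
i=23 'c': node 11→11 (via fail)
i=24 'c': node 11→11 (via fail)
i=25 'e': node 11→12
i=26 'c': node 12→13  emit P4@[24:26]
i=27 'c': node 13→11 (via fail)
i=28 'b': node 11→1 (via fail)
i=29 'e': node 1→9
i=30 'e': node 9→14 (via fail)
i=31 'b': node 14→1 (via fail)
i=32 'a': node 1→6 (via fail)  emit P1@[32:32]
i=33 'a': node 6→6 (via fail)  emit P1@[33:33]
i=34 'c': node 6→11 (via fail)
i=35 'b': node 11→1 (via fail)
i=36 'e': node 1→9
i=37 'a': node 9→10  emit P1@[37:37],P3@[35:37],P5@[36:37]
i=38 'd': node 10→0 (via fail)
i=39 'a': node 0→6  emit P1@[39:39]
i=40 'e': node 6→7
i=41 'e': node 7→14 (via fail)
i=42 'a': node 14→15  emit P1@[42:42],P5@[41:42]
i=43 'c': node 15→11 (via fail)
i=44 'e': node 11→12
i=45 'c': node 12→13  emit P4@[43:45]
i=46 'e': node 13→12 (via fail)
i=47 'c': node 12→13  emit P4@[45:47]
i=48 'c': node 13→11 (via fail)
i=49 'e': node 11→12
i=50 'c': node 12→13  emit P4@[48:50]
i=51 'b': node 13→1 (via fail)
i=52 'c': node 1→11 (via fail)
i=53 'e': node 11→12
i=54 'c': node 12→13  emit P4@[52:54]
i=55 'd': node 13→0 (via fail)
i=56 'b': node 0→1
i=57 'e': node 1→9
i=58 'a': node 9→10  emit P1@[58:58],P3@[56:58],P5@[57:58]
i=59 'a': node 10→6 (via fail)  emit P1@[59:59]
i=60 'e': node 6→7
i=61 'a': node 7→8  emit P1@[61:61],P2@[59:61],P5@[60:61]
i=62 'c': node 8→11 (via fail)
i=63 'e': node 11→12
i=64 'a': node 12→15 (via fail)  emit P1@[64:64],P5@[63:64]
i=65 'e': node 15→7 (via fail)
i=66 'a': node 7→8  emit P1@[66:66],P2@[64:66],P5@[65:66]
i=67 'e': node 8→7 (via fail)
i=68 'c': node 7→11 (via fail)
i=69 'a': node 11→6 (via fail)  emit P1@[69:69]
i=70 'e': node 6→7
i=71 'a': node 7→8  emit P1@[71:71],P2@[69:71],P5@[70:71]

Matches: [[5,0],[18,0],[26,4],[32,1],[33,1],[37,1],[37,3],[37,5],[39,1],[42,1],[42,5],[45,4],[47,4],[50,4],[54,4],[58,1],[58,3],[58,5],[59,1],[61,1],[61,2],[61,5],[64,1],[64,5],[66,1],[66,2],[66,5],[69,1],[71,1],[71,2],[71,5]]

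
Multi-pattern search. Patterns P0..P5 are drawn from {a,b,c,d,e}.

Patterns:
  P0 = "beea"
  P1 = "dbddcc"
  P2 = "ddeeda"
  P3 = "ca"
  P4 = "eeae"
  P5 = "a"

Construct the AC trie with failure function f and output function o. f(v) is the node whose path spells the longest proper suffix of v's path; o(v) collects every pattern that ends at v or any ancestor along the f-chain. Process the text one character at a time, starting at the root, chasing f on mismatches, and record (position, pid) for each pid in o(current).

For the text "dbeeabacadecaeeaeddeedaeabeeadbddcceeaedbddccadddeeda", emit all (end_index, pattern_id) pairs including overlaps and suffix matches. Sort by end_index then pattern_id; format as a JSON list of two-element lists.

Build automaton:
Trie (insert patterns):
  n0 'ε': a→22 b→1 c→16 d→5 e→18
  n1 'b': e→2
  n2 'be': e→3
  n3 'bee': a→4
  n4 'beea': ·  [P0 ends]
  n5 'd': b→6 d→11
  n6 'db': d→7
  n7 'dbd': d→8
  n8 'dbdd': c→9
  n9 'dbddc': c→10
  n10 'dbddcc': ·  [P1 ends]
  n11 'dd': e→12
  n12 'dde': e→13
  n13 'ddee': d→14
  n14 'ddeed': a→15
  n15 'ddeeda': ·  [P2 ends]
  n16 'c': a→17
  n17 'ca': ·  [P3 ends]
  n18 'e': e→19
  n19 'ee': a→20
  n20 'eea': e→21
  n21 'eeae': ·  [P4 ends]
  n22 'a': ·  [P5 ends]

BFS fail/out derivation:
  fail(1) 'b': from fail(0)=0 chase 'b': 0 ⇒ 0;  out=∅∪out(0)=∅
  fail(5) 'd': from fail(0)=0 chase 'd': 0 ⇒ 0;  out=∅∪out(0)=∅
  fail(16) 'c': from fail(0)=0 chase 'c': 0 ⇒ 0;  out=∅∪out(0)=∅
  fail(18) 'e': from fail(0)=0 chase 'e': 0 ⇒ 0;  out=∅∪out(0)=∅
  fail(22) 'a': from fail(0)=0 chase 'a': 0 ⇒ 0;  out={5}∪out(0)={5}
  fail(2) 'be': from fail(1)=0 chase 'e': 0 ⇒ 18;  out=∅∪out(18)=∅
  fail(6) 'db': from fail(5)=0 chase 'b': 0 ⇒ 1;  out=∅∪out(1)=∅
  fail(11) 'dd': from fail(5)=0 chase 'd': 0 ⇒ 5;  out=∅∪out(5)=∅
  fail(17) 'ca': from fail(16)=0 chase 'a': 0 ⇒ 22;  out={3}∪out(22)={3,5}
  fail(19) 'ee': from fail(18)=0 chase 'e': 0 ⇒ 18;  out=∅∪out(18)=∅
  fail(3) 'bee': from fail(2)=18 chase 'e': 18 ⇒ 19;  out=∅∪out(19)=∅
  fail(7) 'dbd': from fail(6)=1 chase 'd': 1→0 ⇒ 5;  out=∅∪out(5)=∅
  fail(12) 'dde': from fail(11)=5 chase 'e': 5→0 ⇒ 18;  out=∅∪out(18)=∅
  fail(20) 'eea': from fail(19)=18 chase 'a': 18→0 ⇒ 22;  out=∅∪out(22)={5}
  fail(4) 'beea': from fail(3)=19 chase 'a': 19 ⇒ 20;  out={0}∪out(20)={0,5}
  fail(8) 'dbdd': from fail(7)=5 chase 'd': 5 ⇒ 11;  out=∅∪out(11)=∅
  fail(13) 'ddee': from fail(12)=18 chase 'e': 18 ⇒ 19;  out=∅∪out(19)=∅
  fail(21) 'eeae': from fail(20)=22 chase 'e': 22→0 ⇒ 18;  out={4}∪out(18)={4}
  fail(9) 'dbddc': from fail(8)=11 chase 'c': 11→5→0 ⇒ 16;  out=∅∪out(16)=∅
  fail(14) 'ddeed': from fail(13)=19 chase 'd': 19→18→0 ⇒ 5;  out=∅∪out(5)=∅
  fail(10) 'dbddcc': from fail(9)=16 chase 'c': 16→0 ⇒ 16;  out={1}∪out(16)={1}
  fail(15) 'ddeeda': from fail(14)=5 chase 'a': 5→0 ⇒ 22;  out={2}∪out(22)={2,5}

Run:
pos 0 'd': at 5
pos 1 'b': at 6
pos 2 'e': at 2 ·f
pos 3 'e': at 3
pos 4 'a': at 4  ** P0@[1:4],P5@[4:4]
pos 5 'b': at 1 ·f
pos 6 'a': at 22 ·f  ** P5@[6:6]
pos 7 'c': at 16 ·f
pos 8 'a': at 17  ** P3@[7:8],P5@[8:8]
pos 9 'd': at 5 ·f
pos 10 'e': at 18 ·f
pos 11 'c': at 16 ·f
pos 12 'a': at 17  ** P3@[11:12],P5@[12:12]
pos 13 'e': at 18 ·f
pos 14 'e': at 19
pos 15 'a': at 20  ** P5@[15:15]
pos 16 'e': at 21  ** P4@[13:16]
pos 17 'd': at 5 ·f
pos 18 'd': at 11
pos 19 'e': at 12
pos 20 'e': at 13
pos 21 'd': at 14
pos 22 'a': at 15  ** P2@[17:22],P5@[22:22]
pos 23 'e': at 18 ·f
pos 24 'a': at 22 ·f  ** P5@[24:24]
pos 25 'b': at 1 ·f
pos 26 'e': at 2
pos 27 'e': at 3
pos 28 'a': at 4  ** P0@[25:28],P5@[28:28]
pos 29 'd': at 5 ·f
pos 30 'b': at 6
pos 31 'd': at 7
pos 32 'd': at 8
pos 33 'c': at 9
pos 34 'c': at 10  ** P1@[29:34]
pos 35 'e': at 18 ·f
pos 36 'e': at 19
pos 37 'a': at 20  ** P5@[37:37]
pos 38 'e': at 21  ** P4@[35:38]
pos 39 'd': at 5 ·f
pos 40 'b': at 6
pos 41 'd': at 7
pos 42 'd': at 8
pos 43 'c': at 9
pos 44 'c': at 10  ** P1@[39:44]
pos 45 'a': at 17 ·f  ** P3@[44:45],P5@[45:45]
pos 46 'd': at 5 ·f
pos 47 'd': at 11
pos 48 'd': at 11 ·f
pos 49 'e': at 12
pos 50 'e': at 13
pos 51 'd': at 14
pos 52 'a': at 15  ** P2@[47:52],P5@[52:52]

All matches (sorted): [[4,0],[4,5],[6,5],[8,3],[8,5],[12,3],[12,5],[15,5],[16,4],[22,2],[22,5],[24,5],[28,0],[28,5],[34,1],[37,5],[38,4],[44,1],[45,3],[45,5],[52,2],[52,5]]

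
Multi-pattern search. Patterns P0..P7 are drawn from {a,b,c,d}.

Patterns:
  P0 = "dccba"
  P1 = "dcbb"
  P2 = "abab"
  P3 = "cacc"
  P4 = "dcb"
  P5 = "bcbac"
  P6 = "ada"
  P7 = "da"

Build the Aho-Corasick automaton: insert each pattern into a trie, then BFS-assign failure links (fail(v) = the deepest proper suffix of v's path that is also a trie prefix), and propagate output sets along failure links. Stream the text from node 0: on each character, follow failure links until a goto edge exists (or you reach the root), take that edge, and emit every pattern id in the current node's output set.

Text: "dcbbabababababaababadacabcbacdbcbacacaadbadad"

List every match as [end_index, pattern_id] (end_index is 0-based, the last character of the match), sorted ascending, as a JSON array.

Construct AC machine:
Trie nodes:
  0='ε' goto a→8 b→16 c→12 d→1
  1='d' goto a→23 c→2
  2='dc' goto b→6 c→3
  3='dcc' goto b→4
  4='dccb' goto a→5
  5='dccba' goto ·  [P0 ends]
  6='dcb' goto b→7  [P4 ends]
  7='dcbb' goto ·  [P1 ends]
  8='a' goto b→9 d→21
  9='ab' goto a→10
  10='aba' goto b→11
  11='abab' goto ·  [P2 ends]
  12='c' goto a→13
  13='ca' goto c→14
  14='cac' goto c→15
  15='cacc' goto ·  [P3 ends]
  16='b' goto c→17
  17='bc' goto b→18
  18='bcb' goto a→19
  19='bcba' goto c→20
  20='bcbac' goto ·  [P5 ends]
  21='ad' goto a→22
  22='ada' goto ·  [P6 ends]
  23='da' goto ·  [P7 ends]

BFS fail/out derivation:
  fail(1) 'd': from fail(0)=0 chase 'd': 0 ⇒ 0;  out=∅∪out(0)=∅
  fail(8) 'a': from fail(0)=0 chase 'a': 0 ⇒ 0;  out=∅∪out(0)=∅
  fail(12) 'c': from fail(0)=0 chase 'c': 0 ⇒ 0;  out=∅∪out(0)=∅
  fail(16) 'b': from fail(0)=0 chase 'b': 0 ⇒ 0;  out=∅∪out(0)=∅
  fail(2) 'dc': from fail(1)=0 chase 'c': 0 ⇒ 12;  out=∅∪out(12)=∅
  fail(9) 'ab': from fail(8)=0 chase 'b': 0 ⇒ 16;  out=∅∪out(16)=∅
  fail(13) 'ca': from fail(12)=0 chase 'a': 0 ⇒ 8;  out=∅∪out(8)=∅
  fail(17) 'bc': from fail(16)=0 chase 'c': 0 ⇒ 12;  out=∅∪out(12)=∅
  fail(21) 'ad': from fail(8)=0 chase 'd': 0 ⇒ 1;  out=∅∪out(1)=∅
  fail(23) 'da': from fail(1)=0 chase 'a': 0 ⇒ 8;  out={7}∪out(8)={7}
  fail(3) 'dcc': from fail(2)=12 chase 'c': 12→0 ⇒ 12;  out=∅∪out(12)=∅
  fail(6) 'dcb': from fail(2)=12 chase 'b': 12→0 ⇒ 16;  out={4}∪out(16)={4}
  fail(10) 'aba': from fail(9)=16 chase 'a': 16→0 ⇒ 8;  out=∅∪out(8)=∅
  fail(14) 'cac': from fail(13)=8 chase 'c': 8→0 ⇒ 12;  out=∅∪out(12)=∅
  fail(18) 'bcb': from fail(17)=12 chase 'b': 12→0 ⇒ 16;  out=∅∪out(16)=∅
  fail(22) 'ada': from fail(21)=1 chase 'a': 1 ⇒ 23;  out={6}∪out(23)={6,7}
  fail(4) 'dccb': from fail(3)=12 chase 'b': 12→0 ⇒ 16;  out=∅∪out(16)=∅
  fail(7) 'dcbb': from fail(6)=16 chase 'b': 16→0 ⇒ 16;  out={1}∪out(16)={1}
  fail(11) 'abab': from fail(10)=8 chase 'b': 8 ⇒ 9;  out={2}∪out(9)={2}
  fail(15) 'cacc': from fail(14)=12 chase 'c': 12→0 ⇒ 12;  out={3}∪out(12)={3}
  fail(19) 'bcba': from fail(18)=16 chase 'a': 16→0 ⇒ 8;  out=∅∪out(8)=∅
  fail(5) 'dccba': from fail(4)=16 chase 'a': 16→0 ⇒ 8;  out={0}∪out(8)={0}
  fail(20) 'bcbac': from fail(19)=8 chase 'c': 8→0 ⇒ 12;  out={5}∪out(12)={5}

Text stream:
i=0 'd': node 0→1
i=1 'c': node 1→2
i=2 'b': node 2→6  ** P4@[0:2]
i=3 'b': node 6→7  ** P1@[0:3]
i=4 'a': node 7→8 (via fail)
i=5 'b': node 8→9
i=6 'a': node 9→10
i=7 'b': node 10→11  ** P2@[4:7]
i=8 'a': node 11→10 (via fail)
i=9 'b': node 10→11  ** P2@[6:9]
i=10 'a': node 11→10 (via fail)
i=11 'b': node 10→11  ** P2@[8:11]
i=12 'a': node 11→10 (via fail)
i=13 'b': node 10→11  ** P2@[10:13]
i=14 'a': node 11→10 (via fail)
i=15 'a': node 10→8 (via fail)
i=16 'b': node 8→9
i=17 'a': node 9→10
i=18 'b': node 10→11  ** P2@[15:18]
i=19 'a': node 11→10 (via fail)
i=20 'd': node 10→21 (via fail)
i=21 'a': node 21→22  ** P6@[19:21],P7@[20:21]
i=22 'c': node 22→12 (via fail)
i=23 'a': node 12→13
i=24 'b': node 13→9 (via fail)
i=25 'c': node 9→17 (via fail)
i=26 'b': node 17→18
i=27 'a': node 18→19
i=28 'c': node 19→20  ** P5@[24:28]
i=29 'd': node 20→1 (via fail)
i=30 'b': node 1→16 (via fail)
i=31 'c': node 16→17
i=32 'b': node 17→18
i=33 'a': node 18→19
i=34 'c': node 19→20  ** P5@[30:34]
i=35 'a': node 20→13 (via fail)
i=36 'c': node 13→14
i=37 'a': node 14→13 (via fail)
i=38 'a': node 13→8 (via fail)
i=39 'd': node 8→21
i=40 'b': node 21→16 (via fail)
i=41 'a': node 16→8 (via fail)
i=42 'd': node 8→21
i=43 'a': node 21→22  ** P6@[41:43],P7@[42:43]
i=44 'd': node 22→21 (via fail)

Result: [[2,4],[3,1],[7,2],[9,2],[11,2],[13,2],[18,2],[21,6],[21,7],[28,5],[34,5],[43,6],[43,7]]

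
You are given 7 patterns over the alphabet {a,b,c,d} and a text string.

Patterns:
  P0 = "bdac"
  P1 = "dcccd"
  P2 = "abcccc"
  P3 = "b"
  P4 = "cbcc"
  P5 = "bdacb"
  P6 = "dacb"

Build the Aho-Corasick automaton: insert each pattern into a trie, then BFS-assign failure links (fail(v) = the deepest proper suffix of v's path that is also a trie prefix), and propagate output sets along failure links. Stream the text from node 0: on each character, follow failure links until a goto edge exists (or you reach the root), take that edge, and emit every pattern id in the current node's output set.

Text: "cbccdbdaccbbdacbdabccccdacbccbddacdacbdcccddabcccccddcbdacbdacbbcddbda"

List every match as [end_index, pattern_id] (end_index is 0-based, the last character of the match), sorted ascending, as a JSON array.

Build:
Trie nodes:
  0='ε' goto a→10 b→1 c→16 d→5
  1='b' goto d→2  [P3 ends]
  2='bd' goto a→3
  3='bda' goto c→4
  4='bdac' goto b→20  [P0 ends]
  5='d' goto a→21 c→6
  6='dc' goto c→7
  7='dcc' goto c→8
  8='dccc' goto d→9
  9='dcccd' goto ·  [P1 ends]
  10='a' goto b→11
  11='ab' goto c→12
  12='abc' goto c→13
  13='abcc' goto c→14
  14='abccc' goto c→15
  15='abcccc' goto ·  [P2 ends]
  16='c' goto b→17
  17='cb' goto c→18
  18='cbc' goto c→19
  19='cbcc' goto ·  [P4 ends]
  20='bdacb' goto ·  [P5 ends]
  21='da' goto c→22
  22='dac' goto b→23
  23='dacb' goto ·  [P6 ends]

BFS fail/out derivation:
  fail(1) 'b': from fail(0)=0 chase 'b': 0 ⇒ 0;  out={3}∪out(0)={3}
  fail(5) 'd': from fail(0)=0 chase 'd': 0 ⇒ 0;  out=∅∪out(0)=∅
  fail(10) 'a': from fail(0)=0 chase 'a': 0 ⇒ 0;  out=∅∪out(0)=∅
  fail(16) 'c': from fail(0)=0 chase 'c': 0 ⇒ 0;  out=∅∪out(0)=∅
  fail(2) 'bd': from fail(1)=0 chase 'd': 0 ⇒ 5;  out=∅∪out(5)=∅
  fail(6) 'dc': from fail(5)=0 chase 'c': 0 ⇒ 16;  out=∅∪out(16)=∅
  fail(11) 'ab': from fail(10)=0 chase 'b': 0 ⇒ 1;  out=∅∪out(1)={3}
  fail(17) 'cb': from fail(16)=0 chase 'b': 0 ⇒ 1;  out=∅∪out(1)={3}
  fail(21) 'da': from fail(5)=0 chase 'a': 0 ⇒ 10;  out=∅∪out(10)=∅
  fail(3) 'bda': from fail(2)=5 chase 'a': 5 ⇒ 21;  out=∅∪out(21)=∅
  fail(7) 'dcc': from fail(6)=16 chase 'c': 16→0 ⇒ 16;  out=∅∪out(16)=∅
  fail(12) 'abc': from fail(11)=1 chase 'c': 1→0 ⇒ 16;  out=∅∪out(16)=∅
  fail(18) 'cbc': from fail(17)=1 chase 'c': 1→0 ⇒ 16;  out=∅∪out(16)=∅
  fail(22) 'dac': from fail(21)=10 chase 'c': 10→0 ⇒ 16;  out=∅∪out(16)=∅
  fail(4) 'bdac': from fail(3)=21 chase 'c': 21 ⇒ 22;  out={0}∪out(22)={0}
  fail(8) 'dccc': from fail(7)=16 chase 'c': 16→0 ⇒ 16;  out=∅∪out(16)=∅
  fail(13) 'abcc': from fail(12)=16 chase 'c': 16→0 ⇒ 16;  out=∅∪out(16)=∅
  fail(19) 'cbcc': from fail(18)=16 chase 'c': 16→0 ⇒ 16;  out={4}∪out(16)={4}
  fail(23) 'dacb': from fail(22)=16 chase 'b': 16 ⇒ 17;  out={6}∪out(17)={3,6}
  fail(9) 'dcccd': from fail(8)=16 chase 'd': 16→0 ⇒ 5;  out={1}∪out(5)={1}
  fail(14) 'abccc': from fail(13)=16 chase 'c': 16→0 ⇒ 16;  out=∅∪out(16)=∅
  fail(20) 'bdacb': from fail(4)=22 chase 'b': 22 ⇒ 23;  out={5}∪out(23)={3,5,6}
  fail(15) 'abcccc': from fail(14)=16 chase 'c': 16→0 ⇒ 16;  out={2}∪out(16)={2}

Text stream:
pos 0 'c': at 16
pos 1 'b': at 17  emit P3@[1:1]
pos 2 'c': at 18
pos 3 'c': at 19  emit P4@[0:3]
pos 4 'd': at 5 (fail-walked)
pos 5 'b': at 1 (fail-walked)  emit P3@[5:5]
pos 6 'd': at 2
pos 7 'a': at 3
pos 8 'c': at 4  emit P0@[5:8]
pos 9 'c': at 16 (fail-walked)
pos 10 'b': at 17  emit P3@[10:10]
pos 11 'b': at 1 (fail-walked)  emit P3@[11:11]
pos 12 'd': at 2
pos 13 'a': at 3
pos 14 'c': at 4  emit P0@[11:14]
pos 15 'b': at 20  emit P3@[15:15],P5@[11:15],P6@[12:15]
pos 16 'd': at 2 (fail-walked)
pos 17 'a': at 3
pos 18 'b': at 11 (fail-walked)  emit P3@[18:18]
pos 19 'c': at 12
pos 20 'c': at 13
pos 21 'c': at 14
pos 22 'c': at 15  emit P2@[17:22]
pos 23 'd': at 5 (fail-walked)
pos 24 'a': at 21
pos 25 'c': at 22
pos 26 'b': at 23  emit P3@[26:26],P6@[23:26]
pos 27 'c': at 18 (fail-walked)
pos 28 'c': at 19  emit P4@[25:28]
pos 29 'b': at 17 (fail-walked)  emit P3@[29:29]
pos 30 'd': at 2 (fail-walked)
pos 31 'd': at 5 (fail-walked)
pos 32 'a': at 21
pos 33 'c': at 22
pos 34 'd': at 5 (fail-walked)
pos 35 'a': at 21
pos 36 'c': at 22
pos 37 'b': at 23  emit P3@[37:37],P6@[34:37]
pos 38 'd': at 2 (fail-walked)
pos 39 'c': at 6 (fail-walked)
pos 40 'c': at 7
pos 41 'c': at 8
pos 42 'd': at 9  emit P1@[38:42]
pos 43 'd': at 5 (fail-walked)
pos 44 'a': at 21
pos 45 'b': at 11 (fail-walked)  emit P3@[45:45]
pos 46 'c': at 12
pos 47 'c': at 13
pos 48 'c': at 14
pos 49 'c': at 15  emit P2@[44:49]
pos 50 'c': at 16 (fail-walked)
pos 51 'd': at 5 (fail-walked)
pos 52 'd': at 5 (fail-walked)
pos 53 'c': at 6
pos 54 'b': at 17 (fail-walked)  emit P3@[54:54]
pos 55 'd': at 2 (fail-walked)
pos 56 'a': at 3
pos 57 'c': at 4  emit P0@[54:57]
pos 58 'b': at 20  emit P3@[58:58],P5@[54:58],P6@[55:58]
pos 59 'd': at 2 (fail-walked)
pos 60 'a': at 3
pos 61 'c': at 4  emit P0@[58:61]
pos 62 'b': at 20  emit P3@[62:62],P5@[58:62],P6@[59:62]
pos 63 'b': at 1 (fail-walked)  emit P3@[63:63]
pos 64 'c': at 16 (fail-walked)
pos 65 'd': at 5 (fail-walked)
pos 66 'd': at 5 (fail-walked)
pos 67 'b': at 1 (fail-walked)  emit P3@[67:67]
pos 68 'd': at 2
pos 69 'a': at 3

Matches: [[1,3],[3,4],[5,3],[8,0],[10,3],[11,3],[14,0],[15,3],[15,5],[15,6],[18,3],[22,2],[26,3],[26,6],[28,4],[29,3],[37,3],[37,6],[42,1],[45,3],[49,2],[54,3],[57,0],[58,3],[58,5],[58,6],[61,0],[62,3],[62,5],[62,6],[63,3],[67,3]]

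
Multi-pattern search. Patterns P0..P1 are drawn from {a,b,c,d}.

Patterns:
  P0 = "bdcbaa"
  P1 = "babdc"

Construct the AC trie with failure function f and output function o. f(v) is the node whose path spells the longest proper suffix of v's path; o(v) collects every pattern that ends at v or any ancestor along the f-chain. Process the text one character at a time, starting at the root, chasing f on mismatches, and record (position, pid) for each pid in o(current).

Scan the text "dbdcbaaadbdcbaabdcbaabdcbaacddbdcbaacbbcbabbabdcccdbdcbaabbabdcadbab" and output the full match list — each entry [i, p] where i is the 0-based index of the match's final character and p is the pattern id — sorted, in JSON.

Construct AC machine:
Trie (insert patterns):
  n0 'ε': b→1
  n1 'b': a→7 d→2
  n2 'bd': c→3
  n3 'bdc': b→4
  n4 'bdcb': a→5
  n5 'bdcba': a→6
  n6 'bdcbaa': ·  ←P0
  n7 'ba': b→8
  n8 'bab': d→9
  n9 'babd': c→10
  n10 'babdc': ·  ←P1

Failure links (BFS by depth):
  fail(1) 'b': from fail(0)=0 chase 'b': 0 ⇒ 0;  out=∅∪out(0)=∅
  fail(2) 'bd': from fail(1)=0 chase 'd': 0 ⇒ 0;  out=∅∪out(0)=∅
  fail(7) 'ba': from fail(1)=0 chase 'a': 0 ⇒ 0;  out=∅∪out(0)=∅
  fail(3) 'bdc': from fail(2)=0 chase 'c': 0 ⇒ 0;  out=∅∪out(0)=∅
  fail(8) 'bab': from fail(7)=0 chase 'b': 0 ⇒ 1;  out=∅∪out(1)=∅
  fail(4) 'bdcb': from fail(3)=0 chase 'b': 0 ⇒ 1;  out=∅∪out(1)=∅
  fail(9) 'babd': from fail(8)=1 chase 'd': 1 ⇒ 2;  out=∅∪out(2)=∅
  fail(5) 'bdcba': from fail(4)=1 chase 'a': 1 ⇒ 7;  out=∅∪out(7)=∅
  fail(10) 'babdc': from fail(9)=2 chase 'c': 2 ⇒ 3;  out={1}∪out(3)={1}
  fail(6) 'bdcbaa': from fail(5)=7 chase 'a': 7→0 ⇒ 0;  out={0}∪out(0)={0}

Run:
[0] read 'd'  n0⇒n0
[1] read 'b'  n0⇒n1
[2] read 'd'  n1⇒n2
[3] read 'c'  n2⇒n3
[4] read 'b'  n3⇒n4
[5] read 'a'  n4⇒n5
[6] read 'a'  n5⇒n6  ** P0@[1:6]
[7] read 'a'  n6⇒n0 (via fail)
[8] read 'd'  n0⇒n0
[9] read 'b'  n0⇒n1
[10] read 'd'  n1⇒n2
[11] read 'c'  n2⇒n3
[12] read 'b'  n3⇒n4
[13] read 'a'  n4⇒n5
[14] read 'a'  n5⇒n6  ** P0@[9:14]
[15] read 'b'  n6⇒n1 (via fail)
[16] read 'd'  n1⇒n2
[17] read 'c'  n2⇒n3
[18] read 'b'  n3⇒n4
[19] read 'a'  n4⇒n5
[20] read 'a'  n5⇒n6  ** P0@[15:20]
[21] read 'b'  n6⇒n1 (via fail)
[22] read 'd'  n1⇒n2
[23] read 'c'  n2⇒n3
[24] read 'b'  n3⇒n4
[25] read 'a'  n4⇒n5
[26] read 'a'  n5⇒n6  ** P0@[21:26]
[27] read 'c'  n6⇒n0 (via fail)
[28] read 'd'  n0⇒n0
[29] read 'd'  n0⇒n0
[30] read 'b'  n0⇒n1
[31] read 'd'  n1⇒n2
[32] read 'c'  n2⇒n3
[33] read 'b'  n3⇒n4
[34] read 'a'  n4⇒n5
[35] read 'a'  n5⇒n6  ** P0@[30:35]
[36] read 'c'  n6⇒n0 (via fail)
[37] read 'b'  n0⇒n1
[38] read 'b'  n1⇒n1 (via fail)
[39] read 'c'  n1⇒n0 (via fail)
[40] read 'b'  n0⇒n1
[41] read 'a'  n1⇒n7
[42] read 'b'  n7⇒n8
[43] read 'b'  n8⇒n1 (via fail)
[44] read 'a'  n1⇒n7
[45] read 'b'  n7⇒n8
[46] read 'd'  n8⇒n9
[47] read 'c'  n9⇒n10  ** P1@[43:47]
[48] read 'c'  n10⇒n0 (via fail)
[49] read 'c'  n0⇒n0
[50] read 'd'  n0⇒n0
[51] read 'b'  n0⇒n1
[52] read 'd'  n1⇒n2
[53] read 'c'  n2⇒n3
[54] read 'b'  n3⇒n4
[55] read 'a'  n4⇒n5
[56] read 'a'  n5⇒n6  ** P0@[51:56]
[57] read 'b'  n6⇒n1 (via fail)
[58] read 'b'  n1⇒n1 (via fail)
[59] read 'a'  n1⇒n7
[60] read 'b'  n7⇒n8
[61] read 'd'  n8⇒n9
[62] read 'c'  n9⇒n10  ** P1@[58:62]
[63] read 'a'  n10⇒n0 (via fail)
[64] read 'd'  n0⇒n0
[65] read 'b'  n0⇒n1
[66] read 'a'  n1⇒n7
[67] read 'b'  n7⇒n8

Result: [[6,0],[14,0],[20,0],[26,0],[35,0],[47,1],[56,0],[62,1]]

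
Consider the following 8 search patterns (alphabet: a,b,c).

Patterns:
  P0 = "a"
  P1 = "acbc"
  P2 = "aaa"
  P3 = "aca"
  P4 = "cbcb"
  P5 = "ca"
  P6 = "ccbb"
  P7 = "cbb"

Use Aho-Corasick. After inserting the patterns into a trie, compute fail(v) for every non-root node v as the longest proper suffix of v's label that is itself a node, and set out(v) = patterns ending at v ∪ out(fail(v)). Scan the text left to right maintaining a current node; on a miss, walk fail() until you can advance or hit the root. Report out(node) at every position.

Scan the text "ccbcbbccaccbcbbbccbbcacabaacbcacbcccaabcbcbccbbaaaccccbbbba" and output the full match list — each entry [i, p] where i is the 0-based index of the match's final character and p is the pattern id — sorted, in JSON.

Build automaton:
Trie nodes:
  n0 'ε': a→1 c→8
  n1 'a': a→5 c→2  [P0 ends]
  n2 'ac': a→7 b→3
  n3 'acb': c→4
  n4 'acbc': ·  [P1 ends]
  n5 'aa': a→6
  n6 'aaa': ·  [P2 ends]
  n7 'aca': ·  [P3 ends]
  n8 'c': a→12 b→9 c→13
  n9 'cb': b→16 c→10
  n10 'cbc': b→11
  n11 'cbcb': ·  [P4 ends]
  n12 'ca': ·  [P5 ends]
  n13 'cc': b→14
  n14 'ccb': b→15
  n15 'ccbb': ·  [P6 ends]
  n16 'cbb': ·  [P7 ends]

BFS fail/out derivation:
  fail(1) 'a': from fail(0)=0 chase 'a': 0 ⇒ 0;  out={0}∪out(0)={0}
  fail(8) 'c': from fail(0)=0 chase 'c': 0 ⇒ 0;  out=∅∪out(0)=∅
  fail(2) 'ac': from fail(1)=0 chase 'c': 0 ⇒ 8;  out=∅∪out(8)=∅
  fail(5) 'aa': from fail(1)=0 chase 'a': 0 ⇒ 1;  out=∅∪out(1)={0}
  fail(9) 'cb': from fail(8)=0 chase 'b': 0 ⇒ 0;  out=∅∪out(0)=∅
  fail(12) 'ca': from fail(8)=0 chase 'a': 0 ⇒ 1;  out={5}∪out(1)={0,5}
  fail(13) 'cc': from fail(8)=0 chase 'c': 0 ⇒ 8;  out=∅∪out(8)=∅
  fail(3) 'acb': from fail(2)=8 chase 'b': 8 ⇒ 9;  out=∅∪out(9)=∅
  fail(6) 'aaa': from fail(5)=1 chase 'a': 1 ⇒ 5;  out={2}∪out(5)={0,2}
  fail(7) 'aca': from fail(2)=8 chase 'a': 8 ⇒ 12;  out={3}∪out(12)={0,3,5}
  fail(10) 'cbc': from fail(9)=0 chase 'c': 0 ⇒ 8;  out=∅∪out(8)=∅
  fail(14) 'ccb': from fail(13)=8 chase 'b': 8 ⇒ 9;  out=∅∪out(9)=∅
  fail(16) 'cbb': from fail(9)=0 chase 'b': 0 ⇒ 0;  out={7}∪out(0)={7}
  fail(4) 'acbc': from fail(3)=9 chase 'c': 9 ⇒ 10;  out={1}∪out(10)={1}
  fail(11) 'cbcb': from fail(10)=8 chase 'b': 8 ⇒ 9;  out={4}∪out(9)={4}
  fail(15) 'ccbb': from fail(14)=9 chase 'b': 9 ⇒ 16;  out={6}∪out(16)={6,7}

Scan:
[0] read 'c'  n0⇒n8
[1] read 'c'  n8⇒n13
[2] read 'b'  n13⇒n14
[3] read 'c'  n14⇒n10 (fail-walked)
[4] read 'b'  n10⇒n11  ** P4@[1:4]
[5] read 'b'  n11⇒n16 (fail-walked)  ** P7@[3:5]
[6] read 'c'  n16⇒n8 (fail-walked)
[7] read 'c'  n8⇒n13
[8] read 'a'  n13⇒n12 (fail-walked)  ** P0@[8:8],P5@[7:8]
[9] read 'c'  n12⇒n2 (fail-walked)
[10] read 'c'  n2⇒n13 (fail-walked)
[11] read 'b'  n13⇒n14
[12] read 'c'  n14⇒n10 (fail-walked)
[13] read 'b'  n10⇒n11  ** P4@[10:13]
[14] read 'b'  n11⇒n16 (fail-walked)  ** P7@[12:14]
[15] read 'b'  n16⇒n0 (fail-walked)
[16] read 'c'  n0⇒n8
[17] read 'c'  n8⇒n13
[18] read 'b'  n13⇒n14
[19] read 'b'  n14⇒n15  ** P6@[16:19],P7@[17:19]
[20] read 'c'  n15⇒n8 (fail-walked)
[21] read 'a'  n8⇒n12  ** P0@[21:21],P5@[20:21]
[22] read 'c'  n12⇒n2 (fail-walked)
[23] read 'a'  n2⇒n7  ** P0@[23:23],P3@[21:23],P5@[22:23]
[24] read 'b'  n7⇒n0 (fail-walked)
[25] read 'a'  n0⇒n1  ** P0@[25:25]
[26] read 'a'  n1⇒n5  ** P0@[26:26]
[27] read 'c'  n5⇒n2 (fail-walked)
[28] read 'b'  n2⇒n3
[29] read 'c'  n3⇒n4  ** P1@[26:29]
[30] read 'a'  n4⇒n12 (fail-walked)  ** P0@[30:30],P5@[29:30]
[31] read 'c'  n12⇒n2 (fail-walked)
[32] read 'b'  n2⇒n3
[33] read 'c'  n3⇒n4  ** P1@[30:33]
[34] read 'c'  n4⇒n13 (fail-walked)
[35] read 'c'  n13⇒n13 (fail-walked)
[36] read 'a'  n13⇒n12 (fail-walked)  ** P0@[36:36],P5@[35:36]
[37] read 'a'  n12⇒n5 (fail-walked)  ** P0@[37:37]
[38] read 'b'  n5⇒n0 (fail-walked)
[39] read 'c'  n0⇒n8
[40] read 'b'  n8⇒n9
[41] read 'c'  n9⇒n10
[42] read 'b'  n10⇒n11  ** P4@[39:42]
[43] read 'c'  n11⇒n10 (fail-walked)
[44] read 'c'  n10⇒n13 (fail-walked)
[45] read 'b'  n13⇒n14
[46] read 'b'  n14⇒n15  ** P6@[43:46],P7@[44:46]
[47] read 'a'  n15⇒n1 (fail-walked)  ** P0@[47:47]
[48] read 'a'  n1⇒n5  ** P0@[48:48]
[49] read 'a'  n5⇒n6  ** P0@[49:49],P2@[47:49]
[50] read 'c'  n6⇒n2 (fail-walked)
[51] read 'c'  n2⇒n13 (fail-walked)
[52] read 'c'  n13⇒n13 (fail-walked)
[53] read 'c'  n13⇒n13 (fail-walked)
[54] read 'b'  n13⇒n14
[55] read 'b'  n14⇒n15  ** P6@[52:55],P7@[53:55]
[56] read 'b'  n15⇒n0 (fail-walked)
[57] read 'b'  n0⇒n0
[58] read 'a'  n0⇒n1  ** P0@[58:58]

Matches: [[4,4],[5,7],[8,0],[8,5],[13,4],[14,7],[19,6],[19,7],[21,0],[21,5],[23,0],[23,3],[23,5],[25,0],[26,0],[29,1],[30,0],[30,5],[33,1],[36,0],[36,5],[37,0],[42,4],[46,6],[46,7],[47,0],[48,0],[49,0],[49,2],[55,6],[55,7],[58,0]]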